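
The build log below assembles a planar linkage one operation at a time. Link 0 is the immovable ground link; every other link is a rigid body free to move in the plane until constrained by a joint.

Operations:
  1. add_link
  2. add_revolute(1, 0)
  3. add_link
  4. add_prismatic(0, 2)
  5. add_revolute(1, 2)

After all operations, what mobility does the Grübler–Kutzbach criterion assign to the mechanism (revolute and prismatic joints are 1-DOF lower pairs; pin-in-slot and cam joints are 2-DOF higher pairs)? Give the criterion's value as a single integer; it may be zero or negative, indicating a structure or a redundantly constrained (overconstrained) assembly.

M = 0

[1;0;0] (link 0 is ground)
L+ [2;0;0]
R(1,0)∈J1 [2;1;0]
L+ [3;1;0]
P(0,2)∈J1 [3;2;0]
R(1,2)∈J1 [3;3;0]
mobility = 6 − 6 − 0 = 0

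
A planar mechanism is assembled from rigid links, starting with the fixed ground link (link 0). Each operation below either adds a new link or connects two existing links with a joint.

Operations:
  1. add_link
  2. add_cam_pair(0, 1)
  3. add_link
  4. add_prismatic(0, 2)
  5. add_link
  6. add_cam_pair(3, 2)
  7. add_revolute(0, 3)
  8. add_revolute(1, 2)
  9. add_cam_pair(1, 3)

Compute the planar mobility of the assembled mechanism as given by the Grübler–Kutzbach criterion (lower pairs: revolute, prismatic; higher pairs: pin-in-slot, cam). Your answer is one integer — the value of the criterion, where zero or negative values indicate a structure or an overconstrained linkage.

link 0 = ground. State L|J1|J2 = 1|0|0
+link1  2|0|0
C(0,1) f=2→J2  2|0|1
+link2  3|0|1
P(0,2) f=1→J1  3|1|1
+link3  4|1|1
C(3,2) f=2→J2  4|1|2
R(0,3) f=1→J1  4|2|2
R(1,2) f=1→J1  4|3|2
C(1,3) f=2→J2  4|3|3
M = 3(4−1)−2·3−3 = 9−6−3 = 0

M = 0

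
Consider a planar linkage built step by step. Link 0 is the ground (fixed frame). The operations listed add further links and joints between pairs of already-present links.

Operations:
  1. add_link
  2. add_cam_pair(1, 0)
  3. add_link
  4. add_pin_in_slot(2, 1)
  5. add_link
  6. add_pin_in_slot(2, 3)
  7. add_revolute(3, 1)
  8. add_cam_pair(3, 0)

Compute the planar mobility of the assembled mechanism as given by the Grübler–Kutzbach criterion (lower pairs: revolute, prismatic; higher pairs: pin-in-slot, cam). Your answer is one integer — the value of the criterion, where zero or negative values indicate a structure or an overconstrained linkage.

M = 3

link 0 = ground. State L|J1|J2 = 1|0|0
+link1  2|0|0
C(1,0) f=2→J2  2|0|1
+link2  3|0|1
PS(2,1) f=2→J2  3|0|2
+link3  4|0|2
PS(2,3) f=2→J2  4|0|3
R(3,1) f=1→J1  4|1|3
C(3,0) f=2→J2  4|1|4
M = 3(4−1)−2·1−4 = 9−2−4 = 3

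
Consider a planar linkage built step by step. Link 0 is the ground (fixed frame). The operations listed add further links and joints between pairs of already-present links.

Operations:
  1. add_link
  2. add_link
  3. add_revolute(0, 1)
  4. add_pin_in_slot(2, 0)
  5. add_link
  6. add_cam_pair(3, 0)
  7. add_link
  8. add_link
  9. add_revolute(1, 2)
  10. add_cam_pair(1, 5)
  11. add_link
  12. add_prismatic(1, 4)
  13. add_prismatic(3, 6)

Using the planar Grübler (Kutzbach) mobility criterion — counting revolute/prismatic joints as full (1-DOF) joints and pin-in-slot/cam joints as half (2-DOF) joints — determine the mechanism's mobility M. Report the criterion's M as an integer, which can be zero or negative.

[1;0;0] (link 0 is ground)
L+ [2;0;0]
L+ [3;0;0]
R(0,1)∈J1 [3;1;0]
PS(2,0)∈J2 [3;1;1]
L+ [4;1;1]
C(3,0)∈J2 [4;1;2]
L+ [5;1;2]
L+ [6;1;2]
R(1,2)∈J1 [6;2;2]
C(1,5)∈J2 [6;2;3]
L+ [7;2;3]
P(1,4)∈J1 [7;3;3]
P(3,6)∈J1 [7;4;3]
mobility = 18 − 8 − 3 = 7

M = 7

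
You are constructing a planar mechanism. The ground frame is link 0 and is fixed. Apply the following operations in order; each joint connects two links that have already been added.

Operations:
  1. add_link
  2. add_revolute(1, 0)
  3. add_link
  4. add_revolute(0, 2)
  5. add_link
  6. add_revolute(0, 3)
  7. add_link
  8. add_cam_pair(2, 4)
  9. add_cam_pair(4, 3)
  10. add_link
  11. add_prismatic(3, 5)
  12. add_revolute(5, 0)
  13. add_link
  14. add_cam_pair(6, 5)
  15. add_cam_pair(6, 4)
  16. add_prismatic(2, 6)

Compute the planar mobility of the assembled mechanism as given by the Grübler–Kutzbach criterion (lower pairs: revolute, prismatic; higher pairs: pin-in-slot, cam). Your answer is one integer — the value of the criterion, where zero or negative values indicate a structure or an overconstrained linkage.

M = 2

(L,J1,J2)=(1,0,0); link0 fixed
link1: (2,0,0)
R 1-0 [J1]: (2,1,0)
link2: (3,1,0)
R 0-2 [J1]: (3,2,0)
link3: (4,2,0)
R 0-3 [J1]: (4,3,0)
link4: (5,3,0)
C 2-4 [J2]: (5,3,1)
C 4-3 [J2]: (5,3,2)
link5: (6,3,2)
P 3-5 [J1]: (6,4,2)
R 5-0 [J1]: (6,5,2)
link6: (7,5,2)
C 6-5 [J2]: (7,5,3)
C 6-4 [J2]: (7,5,4)
P 2-6 [J1]: (7,6,4)
Grübler: 3·6 − 2·6 − 4 = 2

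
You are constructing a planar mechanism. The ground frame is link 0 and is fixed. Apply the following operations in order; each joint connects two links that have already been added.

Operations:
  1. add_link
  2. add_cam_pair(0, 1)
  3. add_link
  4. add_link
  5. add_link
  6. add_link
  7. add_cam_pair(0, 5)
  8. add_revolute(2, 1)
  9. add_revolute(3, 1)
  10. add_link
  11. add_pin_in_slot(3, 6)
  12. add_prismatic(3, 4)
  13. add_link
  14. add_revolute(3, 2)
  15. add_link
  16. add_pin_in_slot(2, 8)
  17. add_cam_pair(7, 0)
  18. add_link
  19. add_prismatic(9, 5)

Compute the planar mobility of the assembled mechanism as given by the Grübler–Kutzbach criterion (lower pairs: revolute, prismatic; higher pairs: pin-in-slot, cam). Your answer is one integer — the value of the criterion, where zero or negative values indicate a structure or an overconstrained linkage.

M = 12

link 0 = ground. State L|J1|J2 = 1|0|0
+link1  2|0|0
C(0,1) f=2→J2  2|0|1
+link2  3|0|1
+link3  4|0|1
+link4  5|0|1
+link5  6|0|1
C(0,5) f=2→J2  6|0|2
R(2,1) f=1→J1  6|1|2
R(3,1) f=1→J1  6|2|2
+link6  7|2|2
PS(3,6) f=2→J2  7|2|3
P(3,4) f=1→J1  7|3|3
+link7  8|3|3
R(3,2) f=1→J1  8|4|3
+link8  9|4|3
PS(2,8) f=2→J2  9|4|4
C(7,0) f=2→J2  9|4|5
+link9  10|4|5
P(9,5) f=1→J1  10|5|5
M = 3(10−1)−2·5−5 = 27−10−5 = 12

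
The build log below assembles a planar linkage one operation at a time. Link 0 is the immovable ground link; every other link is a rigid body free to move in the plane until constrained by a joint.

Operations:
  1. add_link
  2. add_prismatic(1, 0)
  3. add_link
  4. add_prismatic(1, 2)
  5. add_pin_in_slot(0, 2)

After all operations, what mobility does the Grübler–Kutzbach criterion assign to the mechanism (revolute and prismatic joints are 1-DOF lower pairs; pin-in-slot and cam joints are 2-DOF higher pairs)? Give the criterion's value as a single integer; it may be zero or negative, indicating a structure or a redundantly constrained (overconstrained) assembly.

L=1 J1=0 J2=0
add link → L=2 J1=0 J2=0
P@1,0 dof=1 J1 → L=2 J1=1 J2=0
add link → L=3 J1=1 J2=0
P@1,2 dof=1 J1 → L=3 J1=2 J2=0
PS@0,2 dof=2 J2 → L=3 J1=2 J2=1
M=3(L−1)−2J1−J2=3·2−2·2−1=1

M = 1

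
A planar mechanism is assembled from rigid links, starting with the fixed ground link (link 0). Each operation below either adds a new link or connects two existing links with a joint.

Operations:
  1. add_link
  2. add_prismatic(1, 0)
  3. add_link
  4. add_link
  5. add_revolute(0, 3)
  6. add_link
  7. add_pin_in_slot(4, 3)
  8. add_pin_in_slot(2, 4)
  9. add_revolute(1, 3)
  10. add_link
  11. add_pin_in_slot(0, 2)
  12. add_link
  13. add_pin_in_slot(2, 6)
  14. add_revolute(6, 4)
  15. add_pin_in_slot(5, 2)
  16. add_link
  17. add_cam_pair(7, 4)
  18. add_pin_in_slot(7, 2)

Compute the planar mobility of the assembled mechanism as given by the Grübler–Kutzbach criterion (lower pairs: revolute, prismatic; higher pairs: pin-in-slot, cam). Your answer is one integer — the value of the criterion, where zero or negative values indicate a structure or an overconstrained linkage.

L=1 J1=0 J2=0
add link → L=2 J1=0 J2=0
P@1,0 dof=1 J1 → L=2 J1=1 J2=0
add link → L=3 J1=1 J2=0
add link → L=4 J1=1 J2=0
R@0,3 dof=1 J1 → L=4 J1=2 J2=0
add link → L=5 J1=2 J2=0
PS@4,3 dof=2 J2 → L=5 J1=2 J2=1
PS@2,4 dof=2 J2 → L=5 J1=2 J2=2
R@1,3 dof=1 J1 → L=5 J1=3 J2=2
add link → L=6 J1=3 J2=2
PS@0,2 dof=2 J2 → L=6 J1=3 J2=3
add link → L=7 J1=3 J2=3
PS@2,6 dof=2 J2 → L=7 J1=3 J2=4
R@6,4 dof=1 J1 → L=7 J1=4 J2=4
PS@5,2 dof=2 J2 → L=7 J1=4 J2=5
add link → L=8 J1=4 J2=5
C@7,4 dof=2 J2 → L=8 J1=4 J2=6
PS@7,2 dof=2 J2 → L=8 J1=4 J2=7
M=3(L−1)−2J1−J2=3·7−2·4−7=6

M = 6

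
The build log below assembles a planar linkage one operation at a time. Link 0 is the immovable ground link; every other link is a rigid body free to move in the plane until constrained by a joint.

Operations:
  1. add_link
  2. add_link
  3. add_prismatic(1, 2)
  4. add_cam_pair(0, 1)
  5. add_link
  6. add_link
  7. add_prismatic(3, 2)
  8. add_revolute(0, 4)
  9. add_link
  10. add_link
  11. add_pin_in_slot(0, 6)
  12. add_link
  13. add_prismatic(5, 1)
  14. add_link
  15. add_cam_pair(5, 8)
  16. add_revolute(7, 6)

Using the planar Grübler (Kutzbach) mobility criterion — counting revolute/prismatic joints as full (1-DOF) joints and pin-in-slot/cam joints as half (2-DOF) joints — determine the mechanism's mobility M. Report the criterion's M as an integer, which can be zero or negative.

[1;0;0] (link 0 is ground)
L+ [2;0;0]
L+ [3;0;0]
P(1,2)∈J1 [3;1;0]
C(0,1)∈J2 [3;1;1]
L+ [4;1;1]
L+ [5;1;1]
P(3,2)∈J1 [5;2;1]
R(0,4)∈J1 [5;3;1]
L+ [6;3;1]
L+ [7;3;1]
PS(0,6)∈J2 [7;3;2]
L+ [8;3;2]
P(5,1)∈J1 [8;4;2]
L+ [9;4;2]
C(5,8)∈J2 [9;4;3]
R(7,6)∈J1 [9;5;3]
mobility = 24 − 10 − 3 = 11

M = 11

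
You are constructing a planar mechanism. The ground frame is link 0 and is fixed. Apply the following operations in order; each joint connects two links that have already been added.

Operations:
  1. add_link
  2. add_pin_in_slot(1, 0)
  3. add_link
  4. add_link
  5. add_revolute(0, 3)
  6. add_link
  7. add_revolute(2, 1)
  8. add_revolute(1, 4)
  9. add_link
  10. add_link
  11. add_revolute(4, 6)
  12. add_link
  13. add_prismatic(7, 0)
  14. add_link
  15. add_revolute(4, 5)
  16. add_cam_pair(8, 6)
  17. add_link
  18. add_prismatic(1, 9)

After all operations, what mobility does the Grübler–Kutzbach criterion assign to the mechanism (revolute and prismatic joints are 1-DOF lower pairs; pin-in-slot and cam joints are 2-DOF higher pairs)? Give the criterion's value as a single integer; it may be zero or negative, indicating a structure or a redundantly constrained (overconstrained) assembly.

M = 11

ground; <1,0,0>
#1 <2,0,0>
PS:1↔0 J2 <2,0,1>
#2 <3,0,1>
#3 <4,0,1>
R:0↔3 J1 <4,1,1>
#4 <5,1,1>
R:2↔1 J1 <5,2,1>
R:1↔4 J1 <5,3,1>
#5 <6,3,1>
#6 <7,3,1>
R:4↔6 J1 <7,4,1>
#7 <8,4,1>
P:7↔0 J1 <8,5,1>
#8 <9,5,1>
R:4↔5 J1 <9,6,1>
C:8↔6 J2 <9,6,2>
#9 <10,6,2>
P:1↔9 J1 <10,7,2>
3×9 − 2×7 − 1×2 = 11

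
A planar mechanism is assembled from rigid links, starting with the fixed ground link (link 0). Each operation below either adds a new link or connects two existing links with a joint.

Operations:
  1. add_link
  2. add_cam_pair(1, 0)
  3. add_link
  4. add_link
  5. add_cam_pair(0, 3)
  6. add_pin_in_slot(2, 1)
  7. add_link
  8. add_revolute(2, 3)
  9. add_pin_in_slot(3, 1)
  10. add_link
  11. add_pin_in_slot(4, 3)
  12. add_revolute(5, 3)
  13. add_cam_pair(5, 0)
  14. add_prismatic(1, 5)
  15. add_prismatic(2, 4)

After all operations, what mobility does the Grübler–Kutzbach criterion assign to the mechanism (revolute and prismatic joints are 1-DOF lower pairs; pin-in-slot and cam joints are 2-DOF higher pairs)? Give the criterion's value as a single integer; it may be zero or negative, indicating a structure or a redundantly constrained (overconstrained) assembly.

(L,J1,J2)=(1,0,0); link0 fixed
link1: (2,0,0)
C 1-0 [J2]: (2,0,1)
link2: (3,0,1)
link3: (4,0,1)
C 0-3 [J2]: (4,0,2)
PS 2-1 [J2]: (4,0,3)
link4: (5,0,3)
R 2-3 [J1]: (5,1,3)
PS 3-1 [J2]: (5,1,4)
link5: (6,1,4)
PS 4-3 [J2]: (6,1,5)
R 5-3 [J1]: (6,2,5)
C 5-0 [J2]: (6,2,6)
P 1-5 [J1]: (6,3,6)
P 2-4 [J1]: (6,4,6)
Grübler: 3·5 − 2·4 − 6 = 1

M = 1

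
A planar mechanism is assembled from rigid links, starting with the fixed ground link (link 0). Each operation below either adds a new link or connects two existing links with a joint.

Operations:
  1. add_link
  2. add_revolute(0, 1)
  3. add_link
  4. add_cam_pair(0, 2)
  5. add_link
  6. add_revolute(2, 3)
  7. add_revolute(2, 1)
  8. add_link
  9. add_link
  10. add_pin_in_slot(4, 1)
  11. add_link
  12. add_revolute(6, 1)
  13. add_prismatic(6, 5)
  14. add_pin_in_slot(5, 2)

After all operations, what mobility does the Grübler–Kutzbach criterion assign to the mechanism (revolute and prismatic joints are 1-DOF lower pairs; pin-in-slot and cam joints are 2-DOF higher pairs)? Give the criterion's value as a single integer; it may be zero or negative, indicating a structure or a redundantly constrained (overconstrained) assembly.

M = 5

L=1 J1=0 J2=0
add link → L=2 J1=0 J2=0
R@0,1 dof=1 J1 → L=2 J1=1 J2=0
add link → L=3 J1=1 J2=0
C@0,2 dof=2 J2 → L=3 J1=1 J2=1
add link → L=4 J1=1 J2=1
R@2,3 dof=1 J1 → L=4 J1=2 J2=1
R@2,1 dof=1 J1 → L=4 J1=3 J2=1
add link → L=5 J1=3 J2=1
add link → L=6 J1=3 J2=1
PS@4,1 dof=2 J2 → L=6 J1=3 J2=2
add link → L=7 J1=3 J2=2
R@6,1 dof=1 J1 → L=7 J1=4 J2=2
P@6,5 dof=1 J1 → L=7 J1=5 J2=2
PS@5,2 dof=2 J2 → L=7 J1=5 J2=3
M=3(L−1)−2J1−J2=3·6−2·5−3=5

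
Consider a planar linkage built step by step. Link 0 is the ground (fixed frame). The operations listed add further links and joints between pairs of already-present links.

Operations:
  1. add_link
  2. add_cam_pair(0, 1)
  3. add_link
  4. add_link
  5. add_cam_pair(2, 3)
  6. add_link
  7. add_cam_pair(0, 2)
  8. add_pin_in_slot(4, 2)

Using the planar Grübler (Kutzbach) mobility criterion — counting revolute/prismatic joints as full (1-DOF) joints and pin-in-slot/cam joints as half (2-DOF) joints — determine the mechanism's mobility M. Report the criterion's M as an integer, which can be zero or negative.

link 0 = ground. State L|J1|J2 = 1|0|0
+link1  2|0|0
C(0,1) f=2→J2  2|0|1
+link2  3|0|1
+link3  4|0|1
C(2,3) f=2→J2  4|0|2
+link4  5|0|2
C(0,2) f=2→J2  5|0|3
PS(4,2) f=2→J2  5|0|4
M = 3(5−1)−2·0−4 = 12−0−4 = 8

M = 8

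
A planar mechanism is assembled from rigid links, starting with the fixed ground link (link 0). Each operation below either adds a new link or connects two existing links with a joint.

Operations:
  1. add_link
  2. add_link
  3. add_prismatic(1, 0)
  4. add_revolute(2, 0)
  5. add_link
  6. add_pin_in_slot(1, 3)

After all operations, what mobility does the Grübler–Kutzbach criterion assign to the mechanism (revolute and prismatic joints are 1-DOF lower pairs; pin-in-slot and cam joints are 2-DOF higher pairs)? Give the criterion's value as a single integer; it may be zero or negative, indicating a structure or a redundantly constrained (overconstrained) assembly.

M = 4

(L,J1,J2)=(1,0,0); link0 fixed
link1: (2,0,0)
link2: (3,0,0)
P 1-0 [J1]: (3,1,0)
R 2-0 [J1]: (3,2,0)
link3: (4,2,0)
PS 1-3 [J2]: (4,2,1)
Grübler: 3·3 − 2·2 − 1 = 4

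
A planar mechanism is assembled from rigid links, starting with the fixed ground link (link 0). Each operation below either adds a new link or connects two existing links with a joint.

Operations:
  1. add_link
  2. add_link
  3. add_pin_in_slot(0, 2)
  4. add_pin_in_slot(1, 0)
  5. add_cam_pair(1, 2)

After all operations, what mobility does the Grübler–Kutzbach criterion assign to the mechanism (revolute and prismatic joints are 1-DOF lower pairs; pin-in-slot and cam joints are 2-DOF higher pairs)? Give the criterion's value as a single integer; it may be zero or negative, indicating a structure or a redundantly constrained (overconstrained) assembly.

M = 3

link 0 = ground. State L|J1|J2 = 1|0|0
+link1  2|0|0
+link2  3|0|0
PS(0,2) f=2→J2  3|0|1
PS(1,0) f=2→J2  3|0|2
C(1,2) f=2→J2  3|0|3
M = 3(3−1)−2·0−3 = 6−0−3 = 3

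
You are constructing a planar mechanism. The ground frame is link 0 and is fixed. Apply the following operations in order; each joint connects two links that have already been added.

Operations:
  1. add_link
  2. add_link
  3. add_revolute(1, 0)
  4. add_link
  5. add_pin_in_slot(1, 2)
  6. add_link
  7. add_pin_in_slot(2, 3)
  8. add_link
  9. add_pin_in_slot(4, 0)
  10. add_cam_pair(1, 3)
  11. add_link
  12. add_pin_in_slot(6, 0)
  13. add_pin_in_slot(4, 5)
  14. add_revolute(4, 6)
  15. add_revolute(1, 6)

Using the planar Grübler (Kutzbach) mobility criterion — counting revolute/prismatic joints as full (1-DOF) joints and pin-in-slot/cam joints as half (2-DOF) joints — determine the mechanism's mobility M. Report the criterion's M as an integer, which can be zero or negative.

(L,J1,J2)=(1,0,0); link0 fixed
link1: (2,0,0)
link2: (3,0,0)
R 1-0 [J1]: (3,1,0)
link3: (4,1,0)
PS 1-2 [J2]: (4,1,1)
link4: (5,1,1)
PS 2-3 [J2]: (5,1,2)
link5: (6,1,2)
PS 4-0 [J2]: (6,1,3)
C 1-3 [J2]: (6,1,4)
link6: (7,1,4)
PS 6-0 [J2]: (7,1,5)
PS 4-5 [J2]: (7,1,6)
R 4-6 [J1]: (7,2,6)
R 1-6 [J1]: (7,3,6)
Grübler: 3·6 − 2·3 − 6 = 6

M = 6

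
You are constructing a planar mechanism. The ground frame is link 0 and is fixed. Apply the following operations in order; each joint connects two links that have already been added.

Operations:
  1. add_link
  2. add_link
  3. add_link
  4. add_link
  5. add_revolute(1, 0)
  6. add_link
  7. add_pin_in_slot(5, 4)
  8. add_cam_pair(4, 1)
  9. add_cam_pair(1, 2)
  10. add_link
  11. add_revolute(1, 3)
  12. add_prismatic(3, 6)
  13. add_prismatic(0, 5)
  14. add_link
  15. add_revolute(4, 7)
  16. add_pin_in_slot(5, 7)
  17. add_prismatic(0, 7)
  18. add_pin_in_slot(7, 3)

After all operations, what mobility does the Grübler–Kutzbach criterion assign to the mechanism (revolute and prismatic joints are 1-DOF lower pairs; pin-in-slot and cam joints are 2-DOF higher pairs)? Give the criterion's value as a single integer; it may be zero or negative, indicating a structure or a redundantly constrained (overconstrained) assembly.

(L,J1,J2)=(1,0,0); link0 fixed
link1: (2,0,0)
link2: (3,0,0)
link3: (4,0,0)
link4: (5,0,0)
R 1-0 [J1]: (5,1,0)
link5: (6,1,0)
PS 5-4 [J2]: (6,1,1)
C 4-1 [J2]: (6,1,2)
C 1-2 [J2]: (6,1,3)
link6: (7,1,3)
R 1-3 [J1]: (7,2,3)
P 3-6 [J1]: (7,3,3)
P 0-5 [J1]: (7,4,3)
link7: (8,4,3)
R 4-7 [J1]: (8,5,3)
PS 5-7 [J2]: (8,5,4)
P 0-7 [J1]: (8,6,4)
PS 7-3 [J2]: (8,6,5)
Grübler: 3·7 − 2·6 − 5 = 4

M = 4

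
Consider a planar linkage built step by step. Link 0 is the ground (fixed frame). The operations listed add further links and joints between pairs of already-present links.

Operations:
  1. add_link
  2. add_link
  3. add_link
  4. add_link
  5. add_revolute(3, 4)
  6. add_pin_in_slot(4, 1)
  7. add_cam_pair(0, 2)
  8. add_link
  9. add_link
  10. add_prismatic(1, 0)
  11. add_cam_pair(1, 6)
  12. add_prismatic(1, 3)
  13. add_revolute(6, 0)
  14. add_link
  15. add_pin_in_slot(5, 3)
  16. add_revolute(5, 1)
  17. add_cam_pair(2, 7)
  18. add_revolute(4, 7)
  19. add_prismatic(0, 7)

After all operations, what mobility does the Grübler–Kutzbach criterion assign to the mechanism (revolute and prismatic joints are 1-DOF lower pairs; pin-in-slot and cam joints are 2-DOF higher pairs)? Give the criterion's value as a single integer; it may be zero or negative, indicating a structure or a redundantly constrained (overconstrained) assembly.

L=1 J1=0 J2=0
add link → L=2 J1=0 J2=0
add link → L=3 J1=0 J2=0
add link → L=4 J1=0 J2=0
add link → L=5 J1=0 J2=0
R@3,4 dof=1 J1 → L=5 J1=1 J2=0
PS@4,1 dof=2 J2 → L=5 J1=1 J2=1
C@0,2 dof=2 J2 → L=5 J1=1 J2=2
add link → L=6 J1=1 J2=2
add link → L=7 J1=1 J2=2
P@1,0 dof=1 J1 → L=7 J1=2 J2=2
C@1,6 dof=2 J2 → L=7 J1=2 J2=3
P@1,3 dof=1 J1 → L=7 J1=3 J2=3
R@6,0 dof=1 J1 → L=7 J1=4 J2=3
add link → L=8 J1=4 J2=3
PS@5,3 dof=2 J2 → L=8 J1=4 J2=4
R@5,1 dof=1 J1 → L=8 J1=5 J2=4
C@2,7 dof=2 J2 → L=8 J1=5 J2=5
R@4,7 dof=1 J1 → L=8 J1=6 J2=5
P@0,7 dof=1 J1 → L=8 J1=7 J2=5
M=3(L−1)−2J1−J2=3·7−2·7−5=2

M = 2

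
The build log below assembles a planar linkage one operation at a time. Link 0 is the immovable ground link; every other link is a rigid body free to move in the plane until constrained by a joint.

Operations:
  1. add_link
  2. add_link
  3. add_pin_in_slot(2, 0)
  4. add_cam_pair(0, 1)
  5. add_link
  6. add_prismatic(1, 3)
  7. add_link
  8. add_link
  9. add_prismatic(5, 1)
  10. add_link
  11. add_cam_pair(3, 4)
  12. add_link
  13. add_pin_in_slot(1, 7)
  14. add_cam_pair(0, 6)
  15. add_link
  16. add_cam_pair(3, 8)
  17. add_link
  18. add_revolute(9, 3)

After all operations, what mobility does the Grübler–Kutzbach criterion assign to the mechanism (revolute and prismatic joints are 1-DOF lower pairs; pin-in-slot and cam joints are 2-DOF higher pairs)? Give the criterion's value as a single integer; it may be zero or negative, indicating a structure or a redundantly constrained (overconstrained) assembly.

ground; <1,0,0>
#1 <2,0,0>
#2 <3,0,0>
PS:2↔0 J2 <3,0,1>
C:0↔1 J2 <3,0,2>
#3 <4,0,2>
P:1↔3 J1 <4,1,2>
#4 <5,1,2>
#5 <6,1,2>
P:5↔1 J1 <6,2,2>
#6 <7,2,2>
C:3↔4 J2 <7,2,3>
#7 <8,2,3>
PS:1↔7 J2 <8,2,4>
C:0↔6 J2 <8,2,5>
#8 <9,2,5>
C:3↔8 J2 <9,2,6>
#9 <10,2,6>
R:9↔3 J1 <10,3,6>
3×9 − 2×3 − 1×6 = 15

M = 15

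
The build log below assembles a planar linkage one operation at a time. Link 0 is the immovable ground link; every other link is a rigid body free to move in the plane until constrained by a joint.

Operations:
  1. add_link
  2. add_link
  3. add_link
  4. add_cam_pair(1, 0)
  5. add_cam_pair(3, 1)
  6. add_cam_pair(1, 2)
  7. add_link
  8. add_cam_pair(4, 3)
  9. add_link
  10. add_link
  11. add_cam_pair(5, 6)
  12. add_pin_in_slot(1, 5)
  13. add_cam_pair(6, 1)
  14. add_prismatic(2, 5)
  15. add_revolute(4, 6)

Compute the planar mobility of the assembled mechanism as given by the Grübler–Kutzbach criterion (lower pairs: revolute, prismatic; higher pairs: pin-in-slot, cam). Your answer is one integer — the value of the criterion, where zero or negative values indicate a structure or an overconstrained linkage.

ground; <1,0,0>
#1 <2,0,0>
#2 <3,0,0>
#3 <4,0,0>
C:1↔0 J2 <4,0,1>
C:3↔1 J2 <4,0,2>
C:1↔2 J2 <4,0,3>
#4 <5,0,3>
C:4↔3 J2 <5,0,4>
#5 <6,0,4>
#6 <7,0,4>
C:5↔6 J2 <7,0,5>
PS:1↔5 J2 <7,0,6>
C:6↔1 J2 <7,0,7>
P:2↔5 J1 <7,1,7>
R:4↔6 J1 <7,2,7>
3×6 − 2×2 − 1×7 = 7

M = 7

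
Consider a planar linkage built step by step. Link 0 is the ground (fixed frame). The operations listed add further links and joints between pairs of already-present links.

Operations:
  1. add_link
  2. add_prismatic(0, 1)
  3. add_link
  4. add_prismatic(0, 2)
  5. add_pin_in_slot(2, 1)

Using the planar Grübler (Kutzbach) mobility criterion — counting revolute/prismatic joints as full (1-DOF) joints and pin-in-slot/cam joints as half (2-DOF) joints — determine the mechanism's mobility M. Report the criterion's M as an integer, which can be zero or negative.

M = 1

link 0 = ground. State L|J1|J2 = 1|0|0
+link1  2|0|0
P(0,1) f=1→J1  2|1|0
+link2  3|1|0
P(0,2) f=1→J1  3|2|0
PS(2,1) f=2→J2  3|2|1
M = 3(3−1)−2·2−1 = 6−4−1 = 1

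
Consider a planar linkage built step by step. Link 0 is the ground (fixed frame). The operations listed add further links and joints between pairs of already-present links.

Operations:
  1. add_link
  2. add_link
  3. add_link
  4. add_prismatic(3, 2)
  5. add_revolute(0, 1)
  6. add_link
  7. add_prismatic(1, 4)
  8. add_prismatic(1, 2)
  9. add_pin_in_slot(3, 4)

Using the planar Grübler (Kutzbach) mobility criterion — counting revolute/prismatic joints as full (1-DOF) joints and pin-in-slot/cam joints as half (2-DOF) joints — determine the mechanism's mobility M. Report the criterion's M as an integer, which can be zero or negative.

M = 3

ground; <1,0,0>
#1 <2,0,0>
#2 <3,0,0>
#3 <4,0,0>
P:3↔2 J1 <4,1,0>
R:0↔1 J1 <4,2,0>
#4 <5,2,0>
P:1↔4 J1 <5,3,0>
P:1↔2 J1 <5,4,0>
PS:3↔4 J2 <5,4,1>
3×4 − 2×4 − 1×1 = 3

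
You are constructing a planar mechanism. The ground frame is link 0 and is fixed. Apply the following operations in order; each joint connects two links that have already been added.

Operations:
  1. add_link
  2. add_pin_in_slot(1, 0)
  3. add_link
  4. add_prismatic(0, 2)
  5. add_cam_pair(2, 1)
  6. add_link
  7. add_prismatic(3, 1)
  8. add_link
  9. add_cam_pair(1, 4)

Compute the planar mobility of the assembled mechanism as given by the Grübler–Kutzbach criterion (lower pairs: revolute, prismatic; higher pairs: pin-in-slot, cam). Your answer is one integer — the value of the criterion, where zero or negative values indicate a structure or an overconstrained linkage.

M = 5

ground; <1,0,0>
#1 <2,0,0>
PS:1↔0 J2 <2,0,1>
#2 <3,0,1>
P:0↔2 J1 <3,1,1>
C:2↔1 J2 <3,1,2>
#3 <4,1,2>
P:3↔1 J1 <4,2,2>
#4 <5,2,2>
C:1↔4 J2 <5,2,3>
3×4 − 2×2 − 1×3 = 5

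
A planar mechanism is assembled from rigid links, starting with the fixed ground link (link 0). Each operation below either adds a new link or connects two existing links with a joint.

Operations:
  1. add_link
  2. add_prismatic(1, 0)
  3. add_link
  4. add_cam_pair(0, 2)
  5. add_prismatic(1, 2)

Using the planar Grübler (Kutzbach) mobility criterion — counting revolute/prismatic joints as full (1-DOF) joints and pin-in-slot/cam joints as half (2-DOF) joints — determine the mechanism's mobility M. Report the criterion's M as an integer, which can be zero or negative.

link 0 = ground. State L|J1|J2 = 1|0|0
+link1  2|0|0
P(1,0) f=1→J1  2|1|0
+link2  3|1|0
C(0,2) f=2→J2  3|1|1
P(1,2) f=1→J1  3|2|1
M = 3(3−1)−2·2−1 = 6−4−1 = 1

M = 1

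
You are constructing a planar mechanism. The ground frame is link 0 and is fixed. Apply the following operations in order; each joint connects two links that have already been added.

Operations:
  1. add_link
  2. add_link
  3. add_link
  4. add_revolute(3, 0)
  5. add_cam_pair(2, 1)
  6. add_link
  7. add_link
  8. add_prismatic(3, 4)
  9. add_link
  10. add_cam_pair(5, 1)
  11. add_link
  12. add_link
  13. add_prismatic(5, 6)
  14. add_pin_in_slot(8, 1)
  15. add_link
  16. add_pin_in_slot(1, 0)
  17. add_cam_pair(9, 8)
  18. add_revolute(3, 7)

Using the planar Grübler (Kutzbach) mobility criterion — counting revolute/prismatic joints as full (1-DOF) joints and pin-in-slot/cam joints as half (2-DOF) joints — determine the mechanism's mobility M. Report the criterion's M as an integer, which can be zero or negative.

M = 14

[1;0;0] (link 0 is ground)
L+ [2;0;0]
L+ [3;0;0]
L+ [4;0;0]
R(3,0)∈J1 [4;1;0]
C(2,1)∈J2 [4;1;1]
L+ [5;1;1]
L+ [6;1;1]
P(3,4)∈J1 [6;2;1]
L+ [7;2;1]
C(5,1)∈J2 [7;2;2]
L+ [8;2;2]
L+ [9;2;2]
P(5,6)∈J1 [9;3;2]
PS(8,1)∈J2 [9;3;3]
L+ [10;3;3]
PS(1,0)∈J2 [10;3;4]
C(9,8)∈J2 [10;3;5]
R(3,7)∈J1 [10;4;5]
mobility = 27 − 8 − 5 = 14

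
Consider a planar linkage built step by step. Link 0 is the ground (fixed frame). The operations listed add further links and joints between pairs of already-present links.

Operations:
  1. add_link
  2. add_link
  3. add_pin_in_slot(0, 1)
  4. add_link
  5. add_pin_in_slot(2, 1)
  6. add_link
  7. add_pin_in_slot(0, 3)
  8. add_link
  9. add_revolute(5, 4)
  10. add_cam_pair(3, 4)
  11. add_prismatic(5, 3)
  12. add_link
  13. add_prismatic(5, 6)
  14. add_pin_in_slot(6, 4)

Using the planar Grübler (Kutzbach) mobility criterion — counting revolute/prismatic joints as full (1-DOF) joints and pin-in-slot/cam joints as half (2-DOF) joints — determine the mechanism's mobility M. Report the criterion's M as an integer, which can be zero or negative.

[1;0;0] (link 0 is ground)
L+ [2;0;0]
L+ [3;0;0]
PS(0,1)∈J2 [3;0;1]
L+ [4;0;1]
PS(2,1)∈J2 [4;0;2]
L+ [5;0;2]
PS(0,3)∈J2 [5;0;3]
L+ [6;0;3]
R(5,4)∈J1 [6;1;3]
C(3,4)∈J2 [6;1;4]
P(5,3)∈J1 [6;2;4]
L+ [7;2;4]
P(5,6)∈J1 [7;3;4]
PS(6,4)∈J2 [7;3;5]
mobility = 18 − 6 − 5 = 7

M = 7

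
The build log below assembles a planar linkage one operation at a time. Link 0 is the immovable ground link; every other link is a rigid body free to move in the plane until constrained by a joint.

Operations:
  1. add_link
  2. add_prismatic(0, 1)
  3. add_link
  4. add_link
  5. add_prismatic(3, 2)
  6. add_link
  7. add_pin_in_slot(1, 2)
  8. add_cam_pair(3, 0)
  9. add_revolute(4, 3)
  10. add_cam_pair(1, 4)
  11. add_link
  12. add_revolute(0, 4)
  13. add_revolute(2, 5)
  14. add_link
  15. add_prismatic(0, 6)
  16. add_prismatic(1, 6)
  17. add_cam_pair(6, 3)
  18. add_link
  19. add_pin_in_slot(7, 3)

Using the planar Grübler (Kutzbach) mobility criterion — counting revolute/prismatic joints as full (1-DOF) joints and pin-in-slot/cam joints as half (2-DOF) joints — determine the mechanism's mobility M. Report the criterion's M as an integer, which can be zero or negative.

M = 2

[1;0;0] (link 0 is ground)
L+ [2;0;0]
P(0,1)∈J1 [2;1;0]
L+ [3;1;0]
L+ [4;1;0]
P(3,2)∈J1 [4;2;0]
L+ [5;2;0]
PS(1,2)∈J2 [5;2;1]
C(3,0)∈J2 [5;2;2]
R(4,3)∈J1 [5;3;2]
C(1,4)∈J2 [5;3;3]
L+ [6;3;3]
R(0,4)∈J1 [6;4;3]
R(2,5)∈J1 [6;5;3]
L+ [7;5;3]
P(0,6)∈J1 [7;6;3]
P(1,6)∈J1 [7;7;3]
C(6,3)∈J2 [7;7;4]
L+ [8;7;4]
PS(7,3)∈J2 [8;7;5]
mobility = 21 − 14 − 5 = 2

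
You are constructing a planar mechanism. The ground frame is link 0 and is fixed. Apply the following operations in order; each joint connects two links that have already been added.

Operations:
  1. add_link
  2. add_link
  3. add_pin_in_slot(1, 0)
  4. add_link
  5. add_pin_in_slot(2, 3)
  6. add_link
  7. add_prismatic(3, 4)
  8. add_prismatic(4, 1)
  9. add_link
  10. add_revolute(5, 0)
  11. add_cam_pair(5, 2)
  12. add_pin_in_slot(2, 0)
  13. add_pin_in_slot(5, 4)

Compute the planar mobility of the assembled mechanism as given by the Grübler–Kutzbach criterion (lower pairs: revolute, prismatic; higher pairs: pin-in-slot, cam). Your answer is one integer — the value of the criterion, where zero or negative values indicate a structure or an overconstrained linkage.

L=1 J1=0 J2=0
add link → L=2 J1=0 J2=0
add link → L=3 J1=0 J2=0
PS@1,0 dof=2 J2 → L=3 J1=0 J2=1
add link → L=4 J1=0 J2=1
PS@2,3 dof=2 J2 → L=4 J1=0 J2=2
add link → L=5 J1=0 J2=2
P@3,4 dof=1 J1 → L=5 J1=1 J2=2
P@4,1 dof=1 J1 → L=5 J1=2 J2=2
add link → L=6 J1=2 J2=2
R@5,0 dof=1 J1 → L=6 J1=3 J2=2
C@5,2 dof=2 J2 → L=6 J1=3 J2=3
PS@2,0 dof=2 J2 → L=6 J1=3 J2=4
PS@5,4 dof=2 J2 → L=6 J1=3 J2=5
M=3(L−1)−2J1−J2=3·5−2·3−5=4

M = 4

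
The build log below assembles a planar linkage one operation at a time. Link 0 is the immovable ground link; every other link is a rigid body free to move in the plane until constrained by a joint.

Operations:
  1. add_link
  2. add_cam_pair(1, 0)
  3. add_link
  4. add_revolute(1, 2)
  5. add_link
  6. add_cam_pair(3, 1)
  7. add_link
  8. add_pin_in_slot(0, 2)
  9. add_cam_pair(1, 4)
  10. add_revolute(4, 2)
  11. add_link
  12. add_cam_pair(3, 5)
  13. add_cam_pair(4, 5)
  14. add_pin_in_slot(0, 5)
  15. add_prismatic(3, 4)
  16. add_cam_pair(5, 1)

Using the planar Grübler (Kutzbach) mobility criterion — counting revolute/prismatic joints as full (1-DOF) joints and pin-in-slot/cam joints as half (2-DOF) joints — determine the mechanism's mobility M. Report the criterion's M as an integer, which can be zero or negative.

(L,J1,J2)=(1,0,0); link0 fixed
link1: (2,0,0)
C 1-0 [J2]: (2,0,1)
link2: (3,0,1)
R 1-2 [J1]: (3,1,1)
link3: (4,1,1)
C 3-1 [J2]: (4,1,2)
link4: (5,1,2)
PS 0-2 [J2]: (5,1,3)
C 1-4 [J2]: (5,1,4)
R 4-2 [J1]: (5,2,4)
link5: (6,2,4)
C 3-5 [J2]: (6,2,5)
C 4-5 [J2]: (6,2,6)
PS 0-5 [J2]: (6,2,7)
P 3-4 [J1]: (6,3,7)
C 5-1 [J2]: (6,3,8)
Grübler: 3·5 − 2·3 − 8 = 1

M = 1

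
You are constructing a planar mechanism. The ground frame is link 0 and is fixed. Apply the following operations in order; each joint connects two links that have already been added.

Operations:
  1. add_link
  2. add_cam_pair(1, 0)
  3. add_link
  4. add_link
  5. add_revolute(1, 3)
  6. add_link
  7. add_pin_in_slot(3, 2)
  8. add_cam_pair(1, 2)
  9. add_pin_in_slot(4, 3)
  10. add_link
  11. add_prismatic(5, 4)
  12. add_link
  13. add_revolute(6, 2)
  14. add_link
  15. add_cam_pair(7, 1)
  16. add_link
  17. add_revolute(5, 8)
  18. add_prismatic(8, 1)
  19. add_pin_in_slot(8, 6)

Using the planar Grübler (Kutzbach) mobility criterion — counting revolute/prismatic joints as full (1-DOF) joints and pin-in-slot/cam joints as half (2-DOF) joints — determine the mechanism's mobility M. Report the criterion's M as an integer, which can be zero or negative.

M = 8

ground; <1,0,0>
#1 <2,0,0>
C:1↔0 J2 <2,0,1>
#2 <3,0,1>
#3 <4,0,1>
R:1↔3 J1 <4,1,1>
#4 <5,1,1>
PS:3↔2 J2 <5,1,2>
C:1↔2 J2 <5,1,3>
PS:4↔3 J2 <5,1,4>
#5 <6,1,4>
P:5↔4 J1 <6,2,4>
#6 <7,2,4>
R:6↔2 J1 <7,3,4>
#7 <8,3,4>
C:7↔1 J2 <8,3,5>
#8 <9,3,5>
R:5↔8 J1 <9,4,5>
P:8↔1 J1 <9,5,5>
PS:8↔6 J2 <9,5,6>
3×8 − 2×5 − 1×6 = 8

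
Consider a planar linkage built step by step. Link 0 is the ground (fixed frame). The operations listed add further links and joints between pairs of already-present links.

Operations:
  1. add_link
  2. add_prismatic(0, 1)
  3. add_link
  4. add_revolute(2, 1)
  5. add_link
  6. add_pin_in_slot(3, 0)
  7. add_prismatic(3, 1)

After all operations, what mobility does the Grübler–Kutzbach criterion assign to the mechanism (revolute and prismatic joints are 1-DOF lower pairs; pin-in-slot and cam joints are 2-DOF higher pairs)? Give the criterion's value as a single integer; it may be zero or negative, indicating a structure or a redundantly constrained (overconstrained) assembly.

M = 2

(L,J1,J2)=(1,0,0); link0 fixed
link1: (2,0,0)
P 0-1 [J1]: (2,1,0)
link2: (3,1,0)
R 2-1 [J1]: (3,2,0)
link3: (4,2,0)
PS 3-0 [J2]: (4,2,1)
P 3-1 [J1]: (4,3,1)
Grübler: 3·3 − 2·3 − 1 = 2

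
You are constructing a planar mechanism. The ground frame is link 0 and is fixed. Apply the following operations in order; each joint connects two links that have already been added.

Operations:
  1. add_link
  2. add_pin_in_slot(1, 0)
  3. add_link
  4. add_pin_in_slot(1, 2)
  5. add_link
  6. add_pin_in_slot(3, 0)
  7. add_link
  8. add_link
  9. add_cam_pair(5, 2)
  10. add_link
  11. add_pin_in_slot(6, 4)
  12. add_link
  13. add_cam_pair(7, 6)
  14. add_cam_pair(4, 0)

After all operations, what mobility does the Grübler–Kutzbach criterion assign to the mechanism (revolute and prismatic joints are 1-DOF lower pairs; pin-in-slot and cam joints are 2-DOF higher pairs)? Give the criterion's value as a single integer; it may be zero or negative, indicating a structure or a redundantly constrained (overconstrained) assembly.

link 0 = ground. State L|J1|J2 = 1|0|0
+link1  2|0|0
PS(1,0) f=2→J2  2|0|1
+link2  3|0|1
PS(1,2) f=2→J2  3|0|2
+link3  4|0|2
PS(3,0) f=2→J2  4|0|3
+link4  5|0|3
+link5  6|0|3
C(5,2) f=2→J2  6|0|4
+link6  7|0|4
PS(6,4) f=2→J2  7|0|5
+link7  8|0|5
C(7,6) f=2→J2  8|0|6
C(4,0) f=2→J2  8|0|7
M = 3(8−1)−2·0−7 = 21−0−7 = 14

M = 14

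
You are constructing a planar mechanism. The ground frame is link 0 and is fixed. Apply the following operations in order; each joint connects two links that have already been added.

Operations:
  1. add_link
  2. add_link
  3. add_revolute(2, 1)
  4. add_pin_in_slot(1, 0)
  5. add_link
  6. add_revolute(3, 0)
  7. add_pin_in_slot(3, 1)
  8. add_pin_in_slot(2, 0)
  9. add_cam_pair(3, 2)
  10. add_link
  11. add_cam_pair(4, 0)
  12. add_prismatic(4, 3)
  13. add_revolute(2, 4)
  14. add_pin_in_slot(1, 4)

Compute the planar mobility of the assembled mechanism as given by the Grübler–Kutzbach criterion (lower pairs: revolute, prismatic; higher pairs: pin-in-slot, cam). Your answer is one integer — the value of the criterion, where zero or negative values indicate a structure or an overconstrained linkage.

M = -2

link 0 = ground. State L|J1|J2 = 1|0|0
+link1  2|0|0
+link2  3|0|0
R(2,1) f=1→J1  3|1|0
PS(1,0) f=2→J2  3|1|1
+link3  4|1|1
R(3,0) f=1→J1  4|2|1
PS(3,1) f=2→J2  4|2|2
PS(2,0) f=2→J2  4|2|3
C(3,2) f=2→J2  4|2|4
+link4  5|2|4
C(4,0) f=2→J2  5|2|5
P(4,3) f=1→J1  5|3|5
R(2,4) f=1→J1  5|4|5
PS(1,4) f=2→J2  5|4|6
M = 3(5−1)−2·4−6 = 12−8−6 = -2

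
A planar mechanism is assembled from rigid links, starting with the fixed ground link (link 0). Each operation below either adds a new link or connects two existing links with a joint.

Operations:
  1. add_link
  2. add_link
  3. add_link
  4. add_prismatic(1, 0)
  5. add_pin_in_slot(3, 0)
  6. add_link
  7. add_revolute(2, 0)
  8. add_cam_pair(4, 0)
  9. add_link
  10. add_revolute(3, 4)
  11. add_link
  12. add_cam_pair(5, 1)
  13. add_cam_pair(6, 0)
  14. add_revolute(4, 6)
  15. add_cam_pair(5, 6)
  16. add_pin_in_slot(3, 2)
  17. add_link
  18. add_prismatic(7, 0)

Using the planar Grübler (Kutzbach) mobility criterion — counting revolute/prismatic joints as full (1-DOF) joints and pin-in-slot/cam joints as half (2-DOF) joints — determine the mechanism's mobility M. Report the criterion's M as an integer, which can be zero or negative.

M = 5

(L,J1,J2)=(1,0,0); link0 fixed
link1: (2,0,0)
link2: (3,0,0)
link3: (4,0,0)
P 1-0 [J1]: (4,1,0)
PS 3-0 [J2]: (4,1,1)
link4: (5,1,1)
R 2-0 [J1]: (5,2,1)
C 4-0 [J2]: (5,2,2)
link5: (6,2,2)
R 3-4 [J1]: (6,3,2)
link6: (7,3,2)
C 5-1 [J2]: (7,3,3)
C 6-0 [J2]: (7,3,4)
R 4-6 [J1]: (7,4,4)
C 5-6 [J2]: (7,4,5)
PS 3-2 [J2]: (7,4,6)
link7: (8,4,6)
P 7-0 [J1]: (8,5,6)
Grübler: 3·7 − 2·5 − 6 = 5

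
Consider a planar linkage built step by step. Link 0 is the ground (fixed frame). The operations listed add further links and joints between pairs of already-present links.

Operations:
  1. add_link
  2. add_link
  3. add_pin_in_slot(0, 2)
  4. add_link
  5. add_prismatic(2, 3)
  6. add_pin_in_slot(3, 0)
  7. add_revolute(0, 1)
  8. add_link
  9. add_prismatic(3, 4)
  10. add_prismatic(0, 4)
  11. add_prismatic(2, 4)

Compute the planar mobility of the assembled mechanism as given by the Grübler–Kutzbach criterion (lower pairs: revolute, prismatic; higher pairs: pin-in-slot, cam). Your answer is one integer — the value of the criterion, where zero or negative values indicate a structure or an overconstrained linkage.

link 0 = ground. State L|J1|J2 = 1|0|0
+link1  2|0|0
+link2  3|0|0
PS(0,2) f=2→J2  3|0|1
+link3  4|0|1
P(2,3) f=1→J1  4|1|1
PS(3,0) f=2→J2  4|1|2
R(0,1) f=1→J1  4|2|2
+link4  5|2|2
P(3,4) f=1→J1  5|3|2
P(0,4) f=1→J1  5|4|2
P(2,4) f=1→J1  5|5|2
M = 3(5−1)−2·5−2 = 12−10−2 = 0

M = 0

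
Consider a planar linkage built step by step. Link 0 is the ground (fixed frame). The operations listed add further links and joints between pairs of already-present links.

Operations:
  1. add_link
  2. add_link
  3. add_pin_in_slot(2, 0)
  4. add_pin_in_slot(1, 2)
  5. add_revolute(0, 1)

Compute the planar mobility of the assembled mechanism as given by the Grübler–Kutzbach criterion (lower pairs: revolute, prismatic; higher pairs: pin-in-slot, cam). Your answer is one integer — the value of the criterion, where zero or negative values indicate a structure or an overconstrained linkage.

ground; <1,0,0>
#1 <2,0,0>
#2 <3,0,0>
PS:2↔0 J2 <3,0,1>
PS:1↔2 J2 <3,0,2>
R:0↔1 J1 <3,1,2>
3×2 − 2×1 − 1×2 = 2

M = 2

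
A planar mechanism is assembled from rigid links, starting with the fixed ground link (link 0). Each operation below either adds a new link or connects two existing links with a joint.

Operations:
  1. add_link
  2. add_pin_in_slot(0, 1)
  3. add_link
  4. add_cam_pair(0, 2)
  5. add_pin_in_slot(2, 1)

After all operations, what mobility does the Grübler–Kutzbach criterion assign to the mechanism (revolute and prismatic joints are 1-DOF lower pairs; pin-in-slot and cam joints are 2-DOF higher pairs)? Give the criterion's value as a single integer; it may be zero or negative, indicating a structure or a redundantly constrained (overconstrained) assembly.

M = 3

[1;0;0] (link 0 is ground)
L+ [2;0;0]
PS(0,1)∈J2 [2;0;1]
L+ [3;0;1]
C(0,2)∈J2 [3;0;2]
PS(2,1)∈J2 [3;0;3]
mobility = 6 − 0 − 3 = 3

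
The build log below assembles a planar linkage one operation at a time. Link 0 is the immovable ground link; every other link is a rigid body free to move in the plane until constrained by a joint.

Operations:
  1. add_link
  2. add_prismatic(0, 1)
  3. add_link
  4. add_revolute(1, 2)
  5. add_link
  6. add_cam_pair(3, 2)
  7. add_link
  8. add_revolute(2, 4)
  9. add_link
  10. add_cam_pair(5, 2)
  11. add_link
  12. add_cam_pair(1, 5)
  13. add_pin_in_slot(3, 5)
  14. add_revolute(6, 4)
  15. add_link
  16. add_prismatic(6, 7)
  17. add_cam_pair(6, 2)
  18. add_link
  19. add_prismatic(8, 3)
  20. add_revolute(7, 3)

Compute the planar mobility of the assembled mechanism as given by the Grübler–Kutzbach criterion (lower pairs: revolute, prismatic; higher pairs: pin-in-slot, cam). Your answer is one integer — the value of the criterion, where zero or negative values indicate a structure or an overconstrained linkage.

L=1 J1=0 J2=0
add link → L=2 J1=0 J2=0
P@0,1 dof=1 J1 → L=2 J1=1 J2=0
add link → L=3 J1=1 J2=0
R@1,2 dof=1 J1 → L=3 J1=2 J2=0
add link → L=4 J1=2 J2=0
C@3,2 dof=2 J2 → L=4 J1=2 J2=1
add link → L=5 J1=2 J2=1
R@2,4 dof=1 J1 → L=5 J1=3 J2=1
add link → L=6 J1=3 J2=1
C@5,2 dof=2 J2 → L=6 J1=3 J2=2
add link → L=7 J1=3 J2=2
C@1,5 dof=2 J2 → L=7 J1=3 J2=3
PS@3,5 dof=2 J2 → L=7 J1=3 J2=4
R@6,4 dof=1 J1 → L=7 J1=4 J2=4
add link → L=8 J1=4 J2=4
P@6,7 dof=1 J1 → L=8 J1=5 J2=4
C@6,2 dof=2 J2 → L=8 J1=5 J2=5
add link → L=9 J1=5 J2=5
P@8,3 dof=1 J1 → L=9 J1=6 J2=5
R@7,3 dof=1 J1 → L=9 J1=7 J2=5
M=3(L−1)−2J1−J2=3·8−2·7−5=5

M = 5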